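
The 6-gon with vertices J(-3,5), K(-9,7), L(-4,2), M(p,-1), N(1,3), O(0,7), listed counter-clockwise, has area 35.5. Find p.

4

Write out the shoelace sum; only the two edges meeting at M involve p:
2·Area = [((-4)·(-1) − p·2) + (p·3 − 1·(-1))] + 62
       = 1·p + 67 = 71
⇒ p = 4.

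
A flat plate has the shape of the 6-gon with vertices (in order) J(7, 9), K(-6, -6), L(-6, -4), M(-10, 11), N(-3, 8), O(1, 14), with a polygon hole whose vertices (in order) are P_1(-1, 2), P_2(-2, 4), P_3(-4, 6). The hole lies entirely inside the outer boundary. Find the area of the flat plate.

Outer boundary:
Σ = (12) + (-12) + (-106) + (-47) + (-50) + (-89) = -292
Area = |Σ|/2 = 146.
Hole:
Apply the shoelace (surveyor's) formula: 2A = Σ (x_i·y_{i+1} − x_{i+1}·y_i), indices taken mod 3.
Cross-terms: 0, 4, -2  ⇒  Σ = 2
Area = |Σ|/2 = 1.
Net area = 146 − 1 = 145.

145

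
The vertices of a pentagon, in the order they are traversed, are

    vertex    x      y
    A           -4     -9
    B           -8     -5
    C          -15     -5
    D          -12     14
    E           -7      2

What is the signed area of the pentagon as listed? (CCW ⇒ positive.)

-106

Apply Gauss's area formula: 2A = Σ (x_i·y_{i+1} − x_{i+1}·y_i), indices taken mod 5.
A→B: (-4)(-5) − (-8)(-9) = -52
B→C: (-8)(-5) − (-15)(-5) = -35
C→D: (-15)(14) − (-12)(-5) = -270
D→E: (-12)(2) − (-7)(14) = 74
E→A: (-7)(-9) − (-4)(2) = 71
Σ = -212
Signed area = Σ/2 = -106 (negative ⇒ clockwise traversal).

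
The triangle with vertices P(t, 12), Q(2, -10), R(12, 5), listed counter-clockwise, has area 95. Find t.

4

The doubled signed area Σ (x_i y_{i+1} − x_{i+1} y_i) is linear in t.
With t=0 it equals 250; the coefficient of t is -15 (from the two edges through P).
So -15·t + 250 = 2·95 = 190 ⇒ t = 4.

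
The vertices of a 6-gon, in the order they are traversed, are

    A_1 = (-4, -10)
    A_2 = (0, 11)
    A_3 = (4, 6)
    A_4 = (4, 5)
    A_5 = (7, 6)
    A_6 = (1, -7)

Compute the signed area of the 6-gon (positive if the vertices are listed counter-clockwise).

-98

Apply the shoelace formula: 2A = Σ (x_i·y_{i+1} − x_{i+1}·y_i), indices taken mod 6.
Σ = (-44) + (-44) + (-4) + (-11) + (-55) + (-38) = -196
Signed area = Σ/2 = -98 (negative ⇒ clockwise traversal).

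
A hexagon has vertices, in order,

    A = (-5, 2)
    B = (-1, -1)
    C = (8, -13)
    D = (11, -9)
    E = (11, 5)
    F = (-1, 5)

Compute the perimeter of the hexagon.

56

|AB| = √((4)² + (-3)²) = √25 = 5
|BC| = √((9)² + (-12)²) = √225 = 15
|CD| = √((3)² + (4)²) = √25 = 5
|DE| = √((0)² + (14)²) = √196 = 14
|EF| = √((-12)² + (0)²) = √144 = 12
|FA| = √((-4)² + (-3)²) = √25 = 5
Perimeter = 5 + 15 + 5 + 14 + 12 + 5 = 56.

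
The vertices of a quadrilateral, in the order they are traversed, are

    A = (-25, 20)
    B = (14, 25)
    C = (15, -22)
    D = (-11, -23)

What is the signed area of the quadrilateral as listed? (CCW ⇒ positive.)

-1485

Apply the surveyor's formula: 2A = Σ (x_i·y_{i+1} − x_{i+1}·y_i), indices taken mod 4.
A→B: (-25)(25) − (14)(20) = -905
B→C: (14)(-22) − (15)(25) = -683
C→D: (15)(-23) − (-11)(-22) = -587
D→A: (-11)(20) − (-25)(-23) = -795
Σ = -2970
Signed area = Σ/2 = -1485 (negative ⇒ clockwise traversal).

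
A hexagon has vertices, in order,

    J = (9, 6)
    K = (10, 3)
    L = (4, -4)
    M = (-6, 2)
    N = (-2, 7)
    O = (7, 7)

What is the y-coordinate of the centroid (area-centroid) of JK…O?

570/223

Apply the shoelace formula. First the cross-terms c_i = x_i·y_{i+1} − x_{i+1}·y_i:
  -33, -52, -16, -38, -63, -21  ⇒  2A = -223, A = -111.5.
Then Σ (y_i + y_{i+1})·c_i = -1710, so ȳ = -1710 / (6·(-111.5)) = 570/223.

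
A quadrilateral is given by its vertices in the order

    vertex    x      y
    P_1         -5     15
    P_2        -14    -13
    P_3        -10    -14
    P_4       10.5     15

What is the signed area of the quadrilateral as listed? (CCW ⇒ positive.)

285.25

Apply Gauss's area formula: 2A = Σ (x_i·y_{i+1} − x_{i+1}·y_i), indices taken mod 4.
P_1→P_2: (-5)(-13) − (-14)(15) = 275
P_2→P_3: (-14)(-14) − (-10)(-13) = 66
P_3→P_4: (-10)(15) − (10.5)(-14) = -3
P_4→P_1: (10.5)(15) − (-5)(15) = 232.5
Σ = 570.5
Signed area = Σ/2 = 285.25 (positive ⇒ counter-clockwise traversal).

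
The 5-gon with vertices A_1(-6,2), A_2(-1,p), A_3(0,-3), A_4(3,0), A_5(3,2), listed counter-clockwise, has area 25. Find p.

-2

The doubled signed area Σ (x_i y_{i+1} − x_{i+1} y_i) is linear in p.
With p=0 it equals 38; the coefficient of p is -6 (from the two edges through A_2).
So -6·p + 38 = 2·25 = 50 ⇒ p = -2.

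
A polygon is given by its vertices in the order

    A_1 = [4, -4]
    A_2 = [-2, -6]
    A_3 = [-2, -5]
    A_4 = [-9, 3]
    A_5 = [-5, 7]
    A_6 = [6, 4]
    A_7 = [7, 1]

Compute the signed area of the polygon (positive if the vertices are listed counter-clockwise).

-124.5

Σ = (-32) + (-2) + (-51) + (-48) + (-62) + (-22) + (-32) = -249
Signed area = Σ/2 = -124.5 (negative ⇒ clockwise traversal).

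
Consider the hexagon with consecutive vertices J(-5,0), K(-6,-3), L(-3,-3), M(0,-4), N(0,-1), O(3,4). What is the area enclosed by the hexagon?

29.5

Apply Gauss's area formula: 2A = Σ (x_i·y_{i+1} − x_{i+1}·y_i), indices taken mod 6.
Σ = (15) + (9) + (12) + (0) + (3) + (20) = 59
Area = |Σ|/2 = 29.5.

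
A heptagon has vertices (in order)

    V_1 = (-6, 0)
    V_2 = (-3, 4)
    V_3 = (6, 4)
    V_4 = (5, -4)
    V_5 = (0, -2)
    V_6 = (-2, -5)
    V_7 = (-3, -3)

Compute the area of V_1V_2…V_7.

72.5

Apply Gauss's area formula: 2A = Σ (x_i·y_{i+1} − x_{i+1}·y_i), indices taken mod 7.
Σ = (-24) + (-36) + (-44) + (-10) + (-4) + (-9) + (-18) = -145
Area = |Σ|/2 = 72.5.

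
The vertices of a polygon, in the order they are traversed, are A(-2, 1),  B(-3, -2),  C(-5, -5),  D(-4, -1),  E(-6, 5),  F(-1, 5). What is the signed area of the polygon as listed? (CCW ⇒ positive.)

-22.5

Apply the shoelace formula: 2A = Σ (x_i·y_{i+1} − x_{i+1}·y_i), indices taken mod 6.
Σ = (7) + (5) + (-15) + (-26) + (-25) + (9) = -45
Signed area = Σ/2 = -22.5 (negative ⇒ clockwise traversal).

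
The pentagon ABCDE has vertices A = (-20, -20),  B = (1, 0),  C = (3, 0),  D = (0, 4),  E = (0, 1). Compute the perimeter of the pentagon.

68

|AB| = √((21)² + (20)²) = √841 = 29
|BC| = √((2)² + (0)²) = √4 = 2
|CD| = √((-3)² + (4)²) = √25 = 5
|DE| = √((0)² + (-3)²) = √9 = 3
|EA| = √((-20)² + (-21)²) = √841 = 29
Perimeter = 29 + 2 + 5 + 3 + 29 = 68.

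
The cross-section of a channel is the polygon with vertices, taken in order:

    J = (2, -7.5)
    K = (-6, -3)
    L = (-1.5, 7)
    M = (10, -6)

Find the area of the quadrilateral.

110.75

Σ = (-51) + (-46.5) + (-61) + (-63) = -221.5
Area = |Σ|/2 = 110.75.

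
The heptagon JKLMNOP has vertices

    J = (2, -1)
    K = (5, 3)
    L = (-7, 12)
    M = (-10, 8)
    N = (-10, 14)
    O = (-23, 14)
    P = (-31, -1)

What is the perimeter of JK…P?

94

|JK| = √((3)² + (4)²) = √25 = 5
|KL| = √((-12)² + (9)²) = √225 = 15
|LM| = √((-3)² + (-4)²) = √25 = 5
|MN| = √((0)² + (6)²) = √36 = 6
|NO| = √((-13)² + (0)²) = √169 = 13
|OP| = √((-8)² + (-15)²) = √289 = 17
|PJ| = √((33)² + (0)²) = √1089 = 33
Perimeter = 5 + 15 + 5 + 6 + 13 + 17 + 33 = 94.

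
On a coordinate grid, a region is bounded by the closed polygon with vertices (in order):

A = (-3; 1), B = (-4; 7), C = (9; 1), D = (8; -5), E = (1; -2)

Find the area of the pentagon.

76.5

Apply the shoelace (surveyor's) formula: 2A = Σ (x_i·y_{i+1} − x_{i+1}·y_i), indices taken mod 5.
Σ = (-17) + (-67) + (-53) + (-11) + (-5) = -153
Area = |Σ|/2 = 76.5.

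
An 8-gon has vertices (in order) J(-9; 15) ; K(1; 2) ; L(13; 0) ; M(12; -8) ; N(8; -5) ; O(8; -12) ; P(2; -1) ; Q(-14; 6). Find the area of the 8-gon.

Apply the shoelace (surveyor's) formula: 2A = Σ (x_i·y_{i+1} − x_{i+1}·y_i), indices taken mod 8.
Σ = (-33) + (-26) + (-104) + (4) + (-56) + (16) + (-2) + (-156) = -357
Area = |Σ|/2 = 178.5.

178.5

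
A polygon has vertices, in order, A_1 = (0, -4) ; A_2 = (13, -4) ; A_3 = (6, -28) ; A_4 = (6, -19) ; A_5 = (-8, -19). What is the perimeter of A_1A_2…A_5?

78

|A_1A_2| = √((13)² + (0)²) = √169 = 13
|A_2A_3| = √((-7)² + (-24)²) = √625 = 25
|A_3A_4| = √((0)² + (9)²) = √81 = 9
|A_4A_5| = √((-14)² + (0)²) = √196 = 14
|A_5A_1| = √((8)² + (15)²) = √289 = 17
Perimeter = 13 + 25 + 9 + 14 + 17 = 78.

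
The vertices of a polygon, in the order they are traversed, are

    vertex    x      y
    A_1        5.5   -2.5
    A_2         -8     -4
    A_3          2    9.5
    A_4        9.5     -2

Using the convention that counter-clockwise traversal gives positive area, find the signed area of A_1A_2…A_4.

-108.5

A_1→A_2: (5.5)(-4) − (-8)(-2.5) = -42
A_2→A_3: (-8)(9.5) − (2)(-4) = -68
A_3→A_4: (2)(-2) − (9.5)(9.5) = -94.25
A_4→A_1: (9.5)(-2.5) − (5.5)(-2) = -12.75
Σ = -217
Signed area = Σ/2 = -108.5 (negative ⇒ clockwise traversal).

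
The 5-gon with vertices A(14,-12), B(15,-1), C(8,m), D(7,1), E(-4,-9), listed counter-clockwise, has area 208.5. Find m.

15

The doubled signed area Σ (x_i y_{i+1} − x_{i+1} y_i) is linear in m.
With m=0 it equals 297; the coefficient of m is 8 (from the two edges through C).
So 8·m + 297 = 2·208.5 = 417 ⇒ m = 15.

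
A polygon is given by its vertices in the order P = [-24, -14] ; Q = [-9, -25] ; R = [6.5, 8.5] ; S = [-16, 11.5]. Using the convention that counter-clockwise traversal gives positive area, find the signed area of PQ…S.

Apply the shoelace formula: 2A = Σ (x_i·y_{i+1} − x_{i+1}·y_i), indices taken mod 4.
Σ = (474) + (86) + (210.75) + (500) = 1270.75
Signed area = Σ/2 = 635.375 (positive ⇒ counter-clockwise traversal).

635.375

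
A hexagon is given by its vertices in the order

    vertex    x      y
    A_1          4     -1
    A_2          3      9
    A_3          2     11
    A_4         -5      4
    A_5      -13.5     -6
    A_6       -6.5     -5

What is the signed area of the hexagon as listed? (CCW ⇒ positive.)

Apply the shoelace (surveyor's) formula: 2A = Σ (x_i·y_{i+1} − x_{i+1}·y_i), indices taken mod 6.
Σ = (39) + (15) + (63) + (84) + (28.5) + (26.5) = 256
Signed area = Σ/2 = 128 (positive ⇒ counter-clockwise traversal).

128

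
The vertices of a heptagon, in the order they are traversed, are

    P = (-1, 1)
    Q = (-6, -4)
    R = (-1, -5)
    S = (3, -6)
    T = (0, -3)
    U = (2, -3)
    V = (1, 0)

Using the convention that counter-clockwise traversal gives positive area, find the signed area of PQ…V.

Apply the surveyor's formula: 2A = Σ (x_i·y_{i+1} − x_{i+1}·y_i), indices taken mod 7.
P→Q: (-1)(-4) − (-6)(1) = 10
Q→R: (-6)(-5) − (-1)(-4) = 26
R→S: (-1)(-6) − (3)(-5) = 21
S→T: (3)(-3) − (0)(-6) = -9
T→U: (0)(-3) − (2)(-3) = 6
U→V: (2)(0) − (1)(-3) = 3
V→P: (1)(1) − (-1)(0) = 1
Σ = 58
Signed area = Σ/2 = 29 (positive ⇒ counter-clockwise traversal).

29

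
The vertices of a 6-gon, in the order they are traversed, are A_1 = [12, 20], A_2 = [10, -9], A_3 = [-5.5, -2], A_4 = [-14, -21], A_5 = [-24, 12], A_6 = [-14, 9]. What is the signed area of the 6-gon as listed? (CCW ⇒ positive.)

-699

A_1→A_2: (12)(-9) − (10)(20) = -308
A_2→A_3: (10)(-2) − (-5.5)(-9) = -69.5
A_3→A_4: (-5.5)(-21) − (-14)(-2) = 87.5
A_4→A_5: (-14)(12) − (-24)(-21) = -672
A_5→A_6: (-24)(9) − (-14)(12) = -48
A_6→A_1: (-14)(20) − (12)(9) = -388
Σ = -1398
Signed area = Σ/2 = -699 (negative ⇒ clockwise traversal).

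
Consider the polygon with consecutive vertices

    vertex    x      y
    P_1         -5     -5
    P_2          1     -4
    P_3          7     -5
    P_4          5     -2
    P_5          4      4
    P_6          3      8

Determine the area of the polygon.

Apply Gauss's area formula: 2A = Σ (x_i·y_{i+1} − x_{i+1}·y_i), indices taken mod 6.
Cross-terms: 25, 23, 11, 28, 20, 25  ⇒  Σ = 132
Area = |Σ|/2 = 66.

66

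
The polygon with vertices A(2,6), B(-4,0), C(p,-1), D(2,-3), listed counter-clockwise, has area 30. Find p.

-4

The doubled signed area Σ (x_i y_{i+1} − x_{i+1} y_i) is linear in p.
With p=0 it equals 48; the coefficient of p is -3 (from the two edges through C).
So -3·p + 48 = 2·30 = 60 ⇒ p = -4.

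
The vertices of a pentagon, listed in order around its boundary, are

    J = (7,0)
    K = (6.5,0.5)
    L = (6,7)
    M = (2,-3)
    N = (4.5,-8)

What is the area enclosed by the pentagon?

33.75

Apply the shoelace (surveyor's) formula: 2A = Σ (x_i·y_{i+1} − x_{i+1}·y_i), indices taken mod 5.
Cross-terms: 3.5, 42.5, -32, -2.5, 56  ⇒  Σ = 67.5
Area = |Σ|/2 = 33.75.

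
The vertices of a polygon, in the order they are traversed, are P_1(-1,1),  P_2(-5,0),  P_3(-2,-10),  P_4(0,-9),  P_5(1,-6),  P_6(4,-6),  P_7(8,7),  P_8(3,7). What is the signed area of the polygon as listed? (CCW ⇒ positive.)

Apply Gauss's area formula: 2A = Σ (x_i·y_{i+1} − x_{i+1}·y_i), indices taken mod 8.
Cross-terms: 5, 50, 18, 9, 18, 76, 35, 10  ⇒  Σ = 221
Signed area = Σ/2 = 110.5 (positive ⇒ counter-clockwise traversal).

110.5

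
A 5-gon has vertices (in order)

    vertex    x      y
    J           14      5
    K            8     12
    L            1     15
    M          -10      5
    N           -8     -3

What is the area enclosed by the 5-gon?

231.5

Apply the shoelace (surveyor's) formula: 2A = Σ (x_i·y_{i+1} − x_{i+1}·y_i), indices taken mod 5.
Cross-terms: 128, 108, 155, 70, 2  ⇒  Σ = 463
Area = |Σ|/2 = 231.5.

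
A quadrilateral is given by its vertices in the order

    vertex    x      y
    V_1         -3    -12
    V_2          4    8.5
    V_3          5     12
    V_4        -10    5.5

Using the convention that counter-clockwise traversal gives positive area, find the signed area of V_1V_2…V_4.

Σ = (22.5) + (5.5) + (147.5) + (136.5) = 312
Signed area = Σ/2 = 156 (positive ⇒ counter-clockwise traversal).

156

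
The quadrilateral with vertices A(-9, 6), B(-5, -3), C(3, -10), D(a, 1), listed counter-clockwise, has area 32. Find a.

The doubled signed area Σ (x_i y_{i+1} − x_{i+1} y_i) is linear in a.
With a=0 it equals 128; the coefficient of a is 16 (from the two edges through D).
So 16·a + 128 = 2·32 = 64 ⇒ a = -4.

-4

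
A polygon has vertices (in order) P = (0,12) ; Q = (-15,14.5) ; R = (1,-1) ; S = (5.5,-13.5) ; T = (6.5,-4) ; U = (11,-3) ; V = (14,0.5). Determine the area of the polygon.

239.125

Apply the shoelace (surveyor's) formula: 2A = Σ (x_i·y_{i+1} − x_{i+1}·y_i), indices taken mod 7.
Σ = (180) + (0.5) + (-8) + (65.75) + (24.5) + (47.5) + (168) = 478.25
Area = |Σ|/2 = 239.125.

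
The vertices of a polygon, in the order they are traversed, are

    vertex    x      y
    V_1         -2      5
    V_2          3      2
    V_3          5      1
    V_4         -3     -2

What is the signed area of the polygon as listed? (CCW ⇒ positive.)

-26

Σ = (-19) + (-7) + (-7) + (-19) = -52
Signed area = Σ/2 = -26 (negative ⇒ clockwise traversal).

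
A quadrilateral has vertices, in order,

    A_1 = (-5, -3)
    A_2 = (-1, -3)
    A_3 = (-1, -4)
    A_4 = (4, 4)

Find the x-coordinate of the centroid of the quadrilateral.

Apply the surveyor's formula. First the cross-terms c_i = x_i·y_{i+1} − x_{i+1}·y_i:
  12, 1, 12, 8  ⇒  2A = 33, A = 16.5.
Then Σ (x_i + x_{i+1})·c_i = -46, so x̄ = -46 / (6·16.5) = -46/99.

-46/99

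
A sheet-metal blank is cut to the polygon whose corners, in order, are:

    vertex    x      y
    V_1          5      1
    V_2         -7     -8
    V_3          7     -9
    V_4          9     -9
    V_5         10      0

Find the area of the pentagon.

Apply the shoelace (surveyor's) formula: 2A = Σ (x_i·y_{i+1} − x_{i+1}·y_i), indices taken mod 5.
Σ = (-33) + (119) + (18) + (90) + (10) = 204
Area = |Σ|/2 = 102.

102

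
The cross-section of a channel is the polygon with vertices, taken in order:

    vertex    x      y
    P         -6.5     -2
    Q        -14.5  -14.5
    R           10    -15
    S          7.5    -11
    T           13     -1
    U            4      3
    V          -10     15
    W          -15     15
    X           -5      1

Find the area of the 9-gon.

425.125

Σ = (65.25) + (362.5) + (2.5) + (135.5) + (43) + (90) + (75) + (60) + (16.5) = 850.25
Area = |Σ|/2 = 425.125.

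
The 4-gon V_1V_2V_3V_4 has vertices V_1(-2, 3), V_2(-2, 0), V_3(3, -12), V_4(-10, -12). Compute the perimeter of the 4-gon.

46

|V_1V_2| = √((0)² + (-3)²) = √9 = 3
|V_2V_3| = √((5)² + (-12)²) = √169 = 13
|V_3V_4| = √((-13)² + (0)²) = √169 = 13
|V_4V_1| = √((8)² + (15)²) = √289 = 17
Perimeter = 3 + 13 + 13 + 17 = 46.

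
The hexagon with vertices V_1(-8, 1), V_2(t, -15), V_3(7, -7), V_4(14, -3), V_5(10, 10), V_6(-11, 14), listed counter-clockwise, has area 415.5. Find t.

Write out the shoelace sum; only the two edges meeting at V_2 involve t:
2·Area = [((-8)·(-15) − t·1) + (t·(-7) − 7·(-15))] + 598
       = -8·t + 823 = 831
⇒ t = -1.

-1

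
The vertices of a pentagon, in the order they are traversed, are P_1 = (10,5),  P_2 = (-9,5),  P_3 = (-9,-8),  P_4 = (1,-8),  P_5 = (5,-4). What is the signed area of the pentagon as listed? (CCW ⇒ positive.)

196.5

Apply the surveyor's formula: 2A = Σ (x_i·y_{i+1} − x_{i+1}·y_i), indices taken mod 5.
Σ = (95) + (117) + (80) + (36) + (65) = 393
Signed area = Σ/2 = 196.5 (positive ⇒ counter-clockwise traversal).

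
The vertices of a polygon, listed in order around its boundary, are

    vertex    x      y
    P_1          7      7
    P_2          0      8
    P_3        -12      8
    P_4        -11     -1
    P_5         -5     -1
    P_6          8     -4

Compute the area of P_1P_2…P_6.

185

Cross-terms: 56, 96, 100, 6, 28, 84  ⇒  Σ = 370
Area = |Σ|/2 = 185.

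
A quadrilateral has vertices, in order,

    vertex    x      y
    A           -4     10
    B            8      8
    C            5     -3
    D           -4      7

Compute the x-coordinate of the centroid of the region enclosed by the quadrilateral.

Apply the shoelace formula. First the cross-terms c_i = x_i·y_{i+1} − x_{i+1}·y_i:
  -112, -64, 23, -12  ⇒  2A = -165, A = -82.5.
Then Σ (x_i + x_{i+1})·c_i = -1161, so x̄ = -1161 / (6·(-82.5)) = 129/55.

129/55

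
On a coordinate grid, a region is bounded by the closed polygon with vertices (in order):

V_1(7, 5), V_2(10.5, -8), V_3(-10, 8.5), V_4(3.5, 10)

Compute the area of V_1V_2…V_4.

140.75

Apply Gauss's area formula: 2A = Σ (x_i·y_{i+1} − x_{i+1}·y_i), indices taken mod 4.
Σ = (-108.5) + (9.25) + (-129.75) + (-52.5) = -281.5
Area = |Σ|/2 = 140.75.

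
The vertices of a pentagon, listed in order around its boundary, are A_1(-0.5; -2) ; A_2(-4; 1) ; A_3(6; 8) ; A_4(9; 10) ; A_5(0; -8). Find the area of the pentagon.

Σ = (-8.5) + (-38) + (-12) + (-72) + (-4) = -134.5
Area = |Σ|/2 = 67.25.

67.25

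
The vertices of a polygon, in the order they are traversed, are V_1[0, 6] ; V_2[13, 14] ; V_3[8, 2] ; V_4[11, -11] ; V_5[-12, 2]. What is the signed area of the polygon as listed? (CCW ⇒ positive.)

Cross-terms: -78, -86, -110, -110, -72  ⇒  Σ = -456
Signed area = Σ/2 = -228 (negative ⇒ clockwise traversal).

-228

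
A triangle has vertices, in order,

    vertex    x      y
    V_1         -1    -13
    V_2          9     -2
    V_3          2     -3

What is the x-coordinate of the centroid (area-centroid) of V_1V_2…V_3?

Apply the shoelace formula. First the cross-terms c_i = x_i·y_{i+1} − x_{i+1}·y_i:
  119, -23, -29  ⇒  2A = 67, A = 33.5.
Then Σ (x_i + x_{i+1})·c_i = 670, so x̄ = 670 / (6·33.5) = 10/3.

10/3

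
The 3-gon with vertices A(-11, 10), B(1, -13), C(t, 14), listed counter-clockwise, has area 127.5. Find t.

The doubled signed area Σ (x_i y_{i+1} − x_{i+1} y_i) is linear in t.
With t=0 it equals 301; the coefficient of t is 23 (from the two edges through C).
So 23·t + 301 = 2·127.5 = 255 ⇒ t = -2.

-2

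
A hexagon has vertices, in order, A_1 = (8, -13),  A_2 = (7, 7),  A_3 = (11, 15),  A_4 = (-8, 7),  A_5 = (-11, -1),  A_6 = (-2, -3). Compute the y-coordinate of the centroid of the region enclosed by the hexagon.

Apply the shoelace formula. First the cross-terms c_i = x_i·y_{i+1} − x_{i+1}·y_i:
  147, 28, 197, 85, 31, 50  ⇒  2A = 538, A = 269.
Then Σ (y_i + y_{i+1})·c_i = 3654, so ȳ = 3654 / (6·269) = 609/269.

609/269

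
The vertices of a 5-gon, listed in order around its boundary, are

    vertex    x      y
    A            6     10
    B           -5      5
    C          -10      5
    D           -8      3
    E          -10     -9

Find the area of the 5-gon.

85.5

Cross-terms: 80, 25, 10, 102, -46  ⇒  Σ = 171
Area = |Σ|/2 = 85.5.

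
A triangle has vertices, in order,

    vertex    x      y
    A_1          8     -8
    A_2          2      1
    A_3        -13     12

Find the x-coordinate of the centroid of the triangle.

-1

Apply the shoelace formula. First the cross-terms c_i = x_i·y_{i+1} − x_{i+1}·y_i:
  24, 37, 8  ⇒  2A = 69, A = 34.5.
Then Σ (x_i + x_{i+1})·c_i = -207, so x̄ = -207 / (6·34.5) = -1.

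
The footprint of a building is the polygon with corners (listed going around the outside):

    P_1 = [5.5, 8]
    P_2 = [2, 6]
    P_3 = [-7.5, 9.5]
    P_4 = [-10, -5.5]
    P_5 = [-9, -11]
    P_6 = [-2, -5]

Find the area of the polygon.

156.125

Cross-terms: 17, 64, 136.25, 60.5, 23, 11.5  ⇒  Σ = 312.25
Area = |Σ|/2 = 156.125.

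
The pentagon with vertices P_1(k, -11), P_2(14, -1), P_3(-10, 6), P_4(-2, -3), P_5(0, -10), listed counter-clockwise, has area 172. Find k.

The doubled signed area Σ (x_i y_{i+1} − x_{i+1} y_i) is linear in k.
With k=0 it equals 290; the coefficient of k is 9 (from the two edges through P_1).
So 9·k + 290 = 2·172 = 344 ⇒ k = 6.

6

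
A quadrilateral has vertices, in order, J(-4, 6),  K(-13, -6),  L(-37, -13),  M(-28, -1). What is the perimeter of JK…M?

80

|JK| = √((-9)² + (-12)²) = √225 = 15
|KL| = √((-24)² + (-7)²) = √625 = 25
|LM| = √((9)² + (12)²) = √225 = 15
|MJ| = √((24)² + (7)²) = √625 = 25
Perimeter = 15 + 25 + 15 + 25 = 80.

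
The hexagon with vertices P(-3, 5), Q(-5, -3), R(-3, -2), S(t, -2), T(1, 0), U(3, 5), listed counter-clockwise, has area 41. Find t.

2

Write out the shoelace sum; only the two edges meeting at S involve t:
2·Area = [((-3)·(-2) − t·(-2)) + (t·0 − 1·(-2))] + 70
       = 2·t + 78 = 82
⇒ t = 2.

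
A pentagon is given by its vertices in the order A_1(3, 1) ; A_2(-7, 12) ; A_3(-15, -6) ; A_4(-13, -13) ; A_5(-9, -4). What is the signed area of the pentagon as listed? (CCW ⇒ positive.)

A_1→A_2: (3)(12) − (-7)(1) = 43
A_2→A_3: (-7)(-6) − (-15)(12) = 222
A_3→A_4: (-15)(-13) − (-13)(-6) = 117
A_4→A_5: (-13)(-4) − (-9)(-13) = -65
A_5→A_1: (-9)(1) − (3)(-4) = 3
Σ = 320
Signed area = Σ/2 = 160 (positive ⇒ counter-clockwise traversal).

160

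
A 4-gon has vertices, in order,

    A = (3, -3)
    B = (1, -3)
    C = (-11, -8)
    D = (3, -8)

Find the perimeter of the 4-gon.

34

|AB| = √((-2)² + (0)²) = √4 = 2
|BC| = √((-12)² + (-5)²) = √169 = 13
|CD| = √((14)² + (0)²) = √196 = 14
|DA| = √((0)² + (5)²) = √25 = 5
Perimeter = 2 + 13 + 14 + 5 = 34.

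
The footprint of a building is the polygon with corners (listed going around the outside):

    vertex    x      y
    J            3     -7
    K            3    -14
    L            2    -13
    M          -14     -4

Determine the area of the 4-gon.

56

J→K: (3)(-14) − (3)(-7) = -21
K→L: (3)(-13) − (2)(-14) = -11
L→M: (2)(-4) − (-14)(-13) = -190
M→J: (-14)(-7) − (3)(-4) = 110
Σ = -112
Area = |Σ|/2 = 56.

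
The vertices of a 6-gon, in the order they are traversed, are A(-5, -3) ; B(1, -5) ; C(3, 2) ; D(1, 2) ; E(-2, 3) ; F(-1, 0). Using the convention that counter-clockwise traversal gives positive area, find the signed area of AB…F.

31

A→B: (-5)(-5) − (1)(-3) = 28
B→C: (1)(2) − (3)(-5) = 17
C→D: (3)(2) − (1)(2) = 4
D→E: (1)(3) − (-2)(2) = 7
E→F: (-2)(0) − (-1)(3) = 3
F→A: (-1)(-3) − (-5)(0) = 3
Σ = 62
Signed area = Σ/2 = 31 (positive ⇒ counter-clockwise traversal).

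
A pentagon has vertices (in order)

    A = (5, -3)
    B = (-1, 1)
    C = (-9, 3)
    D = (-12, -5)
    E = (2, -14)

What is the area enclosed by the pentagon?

165.5

Σ = (2) + (6) + (81) + (178) + (64) = 331
Area = |Σ|/2 = 165.5.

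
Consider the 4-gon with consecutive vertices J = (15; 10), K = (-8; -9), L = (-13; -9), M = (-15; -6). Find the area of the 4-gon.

Σ = (-55) + (-45) + (-57) + (-60) = -217
Area = |Σ|/2 = 108.5.

108.5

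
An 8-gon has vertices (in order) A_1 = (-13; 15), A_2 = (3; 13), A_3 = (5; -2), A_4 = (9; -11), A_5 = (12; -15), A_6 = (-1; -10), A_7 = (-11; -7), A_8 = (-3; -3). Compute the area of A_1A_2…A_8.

Apply the shoelace (surveyor's) formula: 2A = Σ (x_i·y_{i+1} − x_{i+1}·y_i), indices taken mod 8.
Σ = (-214) + (-71) + (-37) + (-3) + (-135) + (-103) + (12) + (-84) = -635
Area = |Σ|/2 = 317.5.

317.5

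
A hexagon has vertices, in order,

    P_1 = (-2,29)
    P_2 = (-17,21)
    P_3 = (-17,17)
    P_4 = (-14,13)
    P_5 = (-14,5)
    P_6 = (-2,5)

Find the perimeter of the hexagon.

|P_1P_2| = √((-15)² + (-8)²) = √289 = 17
|P_2P_3| = √((0)² + (-4)²) = √16 = 4
|P_3P_4| = √((3)² + (-4)²) = √25 = 5
|P_4P_5| = √((0)² + (-8)²) = √64 = 8
|P_5P_6| = √((12)² + (0)²) = √144 = 12
|P_6P_1| = √((0)² + (24)²) = √576 = 24
Perimeter = 17 + 4 + 5 + 8 + 12 + 24 = 70.

70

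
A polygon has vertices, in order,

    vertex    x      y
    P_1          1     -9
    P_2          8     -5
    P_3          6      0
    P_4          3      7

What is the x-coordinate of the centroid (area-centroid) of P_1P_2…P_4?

Apply Gauss's area formula. First the cross-terms c_i = x_i·y_{i+1} − x_{i+1}·y_i:
  67, 30, 42, -34  ⇒  2A = 105, A = 52.5.
Then Σ (x_i + x_{i+1})·c_i = 1265, so x̄ = 1265 / (6·52.5) = 253/63.

253/63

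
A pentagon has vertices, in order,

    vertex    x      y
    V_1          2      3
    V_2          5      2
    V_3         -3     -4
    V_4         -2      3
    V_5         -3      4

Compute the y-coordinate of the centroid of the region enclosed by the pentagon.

61/87

Apply the shoelace formula. First the cross-terms c_i = x_i·y_{i+1} − x_{i+1}·y_i:
  -11, -14, -17, 1, -17  ⇒  2A = -58, A = -29.
Then Σ (y_i + y_{i+1})·c_i = -122, so ȳ = -122 / (6·(-29)) = 61/87.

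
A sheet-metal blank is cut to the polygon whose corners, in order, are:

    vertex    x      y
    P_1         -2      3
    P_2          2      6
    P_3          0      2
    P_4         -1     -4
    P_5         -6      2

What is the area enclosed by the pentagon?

26

Apply the surveyor's formula: 2A = Σ (x_i·y_{i+1} − x_{i+1}·y_i), indices taken mod 5.
P_1→P_2: (-2)(6) − (2)(3) = -18
P_2→P_3: (2)(2) − (0)(6) = 4
P_3→P_4: (0)(-4) − (-1)(2) = 2
P_4→P_5: (-1)(2) − (-6)(-4) = -26
P_5→P_1: (-6)(3) − (-2)(2) = -14
Σ = -52
Area = |Σ|/2 = 26.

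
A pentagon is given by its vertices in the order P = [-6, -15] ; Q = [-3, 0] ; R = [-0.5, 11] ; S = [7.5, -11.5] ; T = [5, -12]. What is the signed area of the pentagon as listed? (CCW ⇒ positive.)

Σ = (-45) + (-33) + (-76.75) + (-32.5) + (-147) = -334.25
Signed area = Σ/2 = -167.125 (negative ⇒ clockwise traversal).

-167.125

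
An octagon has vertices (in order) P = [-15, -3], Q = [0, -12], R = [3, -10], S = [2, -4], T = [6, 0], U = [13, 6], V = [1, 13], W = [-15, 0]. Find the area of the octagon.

343.5

Σ = (180) + (36) + (8) + (24) + (36) + (163) + (195) + (45) = 687
Area = |Σ|/2 = 343.5.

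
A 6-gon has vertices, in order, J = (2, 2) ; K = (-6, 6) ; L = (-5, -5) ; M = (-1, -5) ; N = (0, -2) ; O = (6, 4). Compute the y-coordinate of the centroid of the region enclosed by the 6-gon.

Apply Gauss's area formula. First the cross-terms c_i = x_i·y_{i+1} − x_{i+1}·y_i:
  24, 60, 20, 2, 12, 4  ⇒  2A = 122, A = 61.
Then Σ (y_i + y_{i+1})·c_i = 86, so ȳ = 86 / (6·61) = 43/183.

43/183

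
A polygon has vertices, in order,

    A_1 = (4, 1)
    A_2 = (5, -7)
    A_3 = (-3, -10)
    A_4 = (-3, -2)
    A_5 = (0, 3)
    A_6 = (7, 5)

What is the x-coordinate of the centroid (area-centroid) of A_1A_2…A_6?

62/57

Apply Gauss's area formula. First the cross-terms c_i = x_i·y_{i+1} − x_{i+1}·y_i:
  -33, -71, -24, -9, -21, -13  ⇒  2A = -171, A = -85.5.
Then Σ (x_i + x_{i+1})·c_i = -558, so x̄ = -558 / (6·(-85.5)) = 62/57.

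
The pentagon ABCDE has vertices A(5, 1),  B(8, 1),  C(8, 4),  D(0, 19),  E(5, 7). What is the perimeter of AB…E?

|AB| = √((3)² + (0)²) = √9 = 3
|BC| = √((0)² + (3)²) = √9 = 3
|CD| = √((-8)² + (15)²) = √289 = 17
|DE| = √((5)² + (-12)²) = √169 = 13
|EA| = √((0)² + (-6)²) = √36 = 6
Perimeter = 3 + 3 + 17 + 13 + 6 = 42.

42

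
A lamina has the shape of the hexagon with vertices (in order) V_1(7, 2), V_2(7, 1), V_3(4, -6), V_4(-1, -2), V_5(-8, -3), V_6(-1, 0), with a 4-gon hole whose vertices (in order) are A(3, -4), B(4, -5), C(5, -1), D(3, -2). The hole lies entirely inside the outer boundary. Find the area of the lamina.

Outer boundary:
Apply the surveyor's formula: 2A = Σ (x_i·y_{i+1} − x_{i+1}·y_i), indices taken mod 6.
Cross-terms: -7, -46, -14, -13, -3, -2  ⇒  Σ = -85
Area = |Σ|/2 = 42.5.
Hole:
Apply the surveyor's formula: 2A = Σ (x_i·y_{i+1} − x_{i+1}·y_i), indices taken mod 4.
Σ = (1) + (21) + (-7) + (-6) = 9
Area = |Σ|/2 = 4.5.
Net area = 42.5 − 4.5 = 38.

38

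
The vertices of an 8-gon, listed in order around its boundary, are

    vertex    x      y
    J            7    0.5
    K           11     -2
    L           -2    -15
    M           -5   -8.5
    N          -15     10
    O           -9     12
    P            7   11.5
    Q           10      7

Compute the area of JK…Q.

405.75

Apply the shoelace formula: 2A = Σ (x_i·y_{i+1} − x_{i+1}·y_i), indices taken mod 8.
Cross-terms: -19.5, -169, -58, -177.5, -90, -187.5, -66, -44  ⇒  Σ = -811.5
Area = |Σ|/2 = 405.75.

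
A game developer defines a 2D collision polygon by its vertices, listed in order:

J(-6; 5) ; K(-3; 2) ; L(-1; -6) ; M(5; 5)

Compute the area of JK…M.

51.5

Apply Gauss's area formula: 2A = Σ (x_i·y_{i+1} − x_{i+1}·y_i), indices taken mod 4.
J→K: (-6)(2) − (-3)(5) = 3
K→L: (-3)(-6) − (-1)(2) = 20
L→M: (-1)(5) − (5)(-6) = 25
M→J: (5)(5) − (-6)(5) = 55
Σ = 103
Area = |Σ|/2 = 51.5.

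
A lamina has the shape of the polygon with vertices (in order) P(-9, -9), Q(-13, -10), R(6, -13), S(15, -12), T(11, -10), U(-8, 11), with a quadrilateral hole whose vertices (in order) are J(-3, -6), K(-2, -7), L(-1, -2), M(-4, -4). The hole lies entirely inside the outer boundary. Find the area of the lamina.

Outer boundary:
Apply the shoelace (surveyor's) formula: 2A = Σ (x_i·y_{i+1} − x_{i+1}·y_i), indices taken mod 6.
P→Q: (-9)(-10) − (-13)(-9) = -27
Q→R: (-13)(-13) − (6)(-10) = 229
R→S: (6)(-12) − (15)(-13) = 123
S→T: (15)(-10) − (11)(-12) = -18
T→U: (11)(11) − (-8)(-10) = 41
U→P: (-8)(-9) − (-9)(11) = 171
Σ = 519
Area = |Σ|/2 = 259.5.
Hole:
Apply the surveyor's formula: 2A = Σ (x_i·y_{i+1} − x_{i+1}·y_i), indices taken mod 4.
Σ = (9) + (-3) + (-4) + (12) = 14
Area = |Σ|/2 = 7.
Net area = 259.5 − 7 = 252.5.

252.5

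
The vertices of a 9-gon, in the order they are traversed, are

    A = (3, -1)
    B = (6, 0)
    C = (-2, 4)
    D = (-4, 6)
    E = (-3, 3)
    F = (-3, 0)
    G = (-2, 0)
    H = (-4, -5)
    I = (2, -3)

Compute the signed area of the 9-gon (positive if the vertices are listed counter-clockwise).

44

Σ = (6) + (24) + (4) + (6) + (9) + (0) + (10) + (22) + (7) = 88
Signed area = Σ/2 = 44 (positive ⇒ counter-clockwise traversal).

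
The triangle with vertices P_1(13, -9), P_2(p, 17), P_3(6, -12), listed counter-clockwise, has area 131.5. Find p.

The doubled signed area Σ (x_i y_{i+1} − x_{i+1} y_i) is linear in p.
With p=0 it equals 221; the coefficient of p is -3 (from the two edges through P_2).
So -3·p + 221 = 2·131.5 = 263 ⇒ p = -14.

-14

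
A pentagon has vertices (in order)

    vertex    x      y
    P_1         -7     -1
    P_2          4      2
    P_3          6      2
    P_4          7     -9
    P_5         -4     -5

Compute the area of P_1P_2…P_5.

Apply the shoelace formula: 2A = Σ (x_i·y_{i+1} − x_{i+1}·y_i), indices taken mod 5.
P_1→P_2: (-7)(2) − (4)(-1) = -10
P_2→P_3: (4)(2) − (6)(2) = -4
P_3→P_4: (6)(-9) − (7)(2) = -68
P_4→P_5: (7)(-5) − (-4)(-9) = -71
P_5→P_1: (-4)(-1) − (-7)(-5) = -31
Σ = -184
Area = |Σ|/2 = 92.

92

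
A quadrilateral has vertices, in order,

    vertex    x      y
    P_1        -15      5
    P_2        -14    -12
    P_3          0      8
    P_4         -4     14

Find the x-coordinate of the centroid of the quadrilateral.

-157/18

Apply Gauss's area formula. First the cross-terms c_i = x_i·y_{i+1} − x_{i+1}·y_i:
  250, -112, 32, 190  ⇒  2A = 360, A = 180.
Then Σ (x_i + x_{i+1})·c_i = -9420, so x̄ = -9420 / (6·180) = -157/18.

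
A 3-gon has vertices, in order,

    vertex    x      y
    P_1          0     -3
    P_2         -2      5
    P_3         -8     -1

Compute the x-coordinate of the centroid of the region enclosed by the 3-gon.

Apply the shoelace formula. First the cross-terms c_i = x_i·y_{i+1} − x_{i+1}·y_i:
  -6, 42, 24  ⇒  2A = 60, A = 30.
Then Σ (x_i + x_{i+1})·c_i = -600, so x̄ = -600 / (6·30) = -10/3.

-10/3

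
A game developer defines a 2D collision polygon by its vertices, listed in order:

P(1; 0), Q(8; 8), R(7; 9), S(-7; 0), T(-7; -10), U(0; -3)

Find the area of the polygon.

90.5

Apply Gauss's area formula: 2A = Σ (x_i·y_{i+1} − x_{i+1}·y_i), indices taken mod 6.
Σ = (8) + (16) + (63) + (70) + (21) + (3) = 181
Area = |Σ|/2 = 90.5.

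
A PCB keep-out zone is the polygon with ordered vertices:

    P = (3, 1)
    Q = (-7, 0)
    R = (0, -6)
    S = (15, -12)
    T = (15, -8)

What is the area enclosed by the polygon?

Cross-terms: 7, 42, 90, 60, 39  ⇒  Σ = 238
Area = |Σ|/2 = 119.

119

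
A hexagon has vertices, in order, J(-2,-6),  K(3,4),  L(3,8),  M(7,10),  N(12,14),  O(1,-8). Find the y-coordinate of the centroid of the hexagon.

204/79

Apply the shoelace (surveyor's) formula. First the cross-terms c_i = x_i·y_{i+1} − x_{i+1}·y_i:
  10, 12, -26, -22, -110, -22  ⇒  2A = -158, A = -79.
Then Σ (y_i + y_{i+1})·c_i = -1224, so ȳ = -1224 / (6·(-79)) = 204/79.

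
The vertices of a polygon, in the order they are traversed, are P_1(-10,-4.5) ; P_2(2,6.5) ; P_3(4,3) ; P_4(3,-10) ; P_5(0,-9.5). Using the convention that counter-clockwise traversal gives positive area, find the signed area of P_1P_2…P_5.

-124.25

P_1→P_2: (-10)(6.5) − (2)(-4.5) = -56
P_2→P_3: (2)(3) − (4)(6.5) = -20
P_3→P_4: (4)(-10) − (3)(3) = -49
P_4→P_5: (3)(-9.5) − (0)(-10) = -28.5
P_5→P_1: (0)(-4.5) − (-10)(-9.5) = -95
Σ = -248.5
Signed area = Σ/2 = -124.25 (negative ⇒ clockwise traversal).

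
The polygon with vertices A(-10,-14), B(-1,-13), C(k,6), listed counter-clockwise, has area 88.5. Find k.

The doubled signed area Σ (x_i y_{i+1} − x_{i+1} y_i) is linear in k.
With k=0 it equals 170; the coefficient of k is -1 (from the two edges through C).
So -1·k + 170 = 2·88.5 = 177 ⇒ k = -7.

-7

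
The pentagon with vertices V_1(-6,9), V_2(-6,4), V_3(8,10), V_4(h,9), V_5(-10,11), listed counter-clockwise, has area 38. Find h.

The doubled signed area Σ (x_i y_{i+1} − x_{i+1} y_i) is linear in h.
With h=0 it equals 76; the coefficient of h is 1 (from the two edges through V_4).
So 1·h + 76 = 2·38 = 76 ⇒ h = 0.

0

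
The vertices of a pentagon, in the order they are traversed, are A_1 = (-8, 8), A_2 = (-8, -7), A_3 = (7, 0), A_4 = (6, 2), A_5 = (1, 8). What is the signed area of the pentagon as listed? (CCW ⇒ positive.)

A_1→A_2: (-8)(-7) − (-8)(8) = 120
A_2→A_3: (-8)(0) − (7)(-7) = 49
A_3→A_4: (7)(2) − (6)(0) = 14
A_4→A_5: (6)(8) − (1)(2) = 46
A_5→A_1: (1)(8) − (-8)(8) = 72
Σ = 301
Signed area = Σ/2 = 150.5 (positive ⇒ counter-clockwise traversal).

150.5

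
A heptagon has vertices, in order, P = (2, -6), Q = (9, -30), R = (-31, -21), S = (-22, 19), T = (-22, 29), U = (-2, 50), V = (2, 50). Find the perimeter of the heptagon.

|PQ| = √((7)² + (-24)²) = √625 = 25
|QR| = √((-40)² + (9)²) = √1681 = 41
|RS| = √((9)² + (40)²) = √1681 = 41
|ST| = √((0)² + (10)²) = √100 = 10
|TU| = √((20)² + (21)²) = √841 = 29
|UV| = √((4)² + (0)²) = √16 = 4
|VP| = √((0)² + (-56)²) = √3136 = 56
Perimeter = 25 + 41 + 41 + 10 + 29 + 4 + 56 = 206.

206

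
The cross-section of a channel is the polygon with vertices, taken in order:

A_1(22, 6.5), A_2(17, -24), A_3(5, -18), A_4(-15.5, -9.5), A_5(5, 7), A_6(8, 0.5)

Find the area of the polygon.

A_1→A_2: (22)(-24) − (17)(6.5) = -638.5
A_2→A_3: (17)(-18) − (5)(-24) = -186
A_3→A_4: (5)(-9.5) − (-15.5)(-18) = -326.5
A_4→A_5: (-15.5)(7) − (5)(-9.5) = -61
A_5→A_6: (5)(0.5) − (8)(7) = -53.5
A_6→A_1: (8)(6.5) − (22)(0.5) = 41
Σ = -1224.5
Area = |Σ|/2 = 612.25.

612.25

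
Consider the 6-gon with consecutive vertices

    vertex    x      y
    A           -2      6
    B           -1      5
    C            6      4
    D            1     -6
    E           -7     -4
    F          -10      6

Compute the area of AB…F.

127

Apply Gauss's area formula: 2A = Σ (x_i·y_{i+1} − x_{i+1}·y_i), indices taken mod 6.
Σ = (-4) + (-34) + (-40) + (-46) + (-82) + (-48) = -254
Area = |Σ|/2 = 127.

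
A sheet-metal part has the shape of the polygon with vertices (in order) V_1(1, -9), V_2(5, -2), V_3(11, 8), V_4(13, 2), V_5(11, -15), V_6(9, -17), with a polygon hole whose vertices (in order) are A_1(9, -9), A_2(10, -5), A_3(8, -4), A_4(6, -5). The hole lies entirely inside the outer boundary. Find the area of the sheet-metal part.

145

Outer boundary:
Cross-terms: 43, 62, -82, -217, -52, -64  ⇒  Σ = -310
Area = |Σ|/2 = 155.
Hole:
Apply the surveyor's formula: 2A = Σ (x_i·y_{i+1} − x_{i+1}·y_i), indices taken mod 4.
Cross-terms: 45, 0, -16, -9  ⇒  Σ = 20
Area = |Σ|/2 = 10.
Net area = 155 − 10 = 145.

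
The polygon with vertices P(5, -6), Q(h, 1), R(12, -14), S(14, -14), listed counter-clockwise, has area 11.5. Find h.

The doubled signed area Σ (x_i y_{i+1} − x_{i+1} y_i) is linear in h.
With h=0 it equals 7; the coefficient of h is -8 (from the two edges through Q).
So -8·h + 7 = 2·11.5 = 23 ⇒ h = -2.

-2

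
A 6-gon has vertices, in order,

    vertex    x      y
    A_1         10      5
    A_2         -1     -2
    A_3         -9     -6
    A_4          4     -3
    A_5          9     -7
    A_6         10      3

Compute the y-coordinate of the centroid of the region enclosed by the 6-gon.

Apply the surveyor's formula. First the cross-terms c_i = x_i·y_{i+1} − x_{i+1}·y_i:
  -15, -12, 51, -1, 97, 20  ⇒  2A = 140, A = 70.
Then Σ (y_i + y_{i+1})·c_i = -626, so ȳ = -626 / (6·70) = -313/210.

-313/210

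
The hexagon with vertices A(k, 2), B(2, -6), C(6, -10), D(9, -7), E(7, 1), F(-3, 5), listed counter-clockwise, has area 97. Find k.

-4

The doubled signed area Σ (x_i y_{i+1} − x_{i+1} y_i) is linear in k.
With k=0 it equals 150; the coefficient of k is -11 (from the two edges through A).
So -11·k + 150 = 2·97 = 194 ⇒ k = -4.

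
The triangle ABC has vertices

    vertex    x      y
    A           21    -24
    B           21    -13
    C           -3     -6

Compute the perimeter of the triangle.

66

|AB| = √((0)² + (11)²) = √121 = 11
|BC| = √((-24)² + (7)²) = √625 = 25
|CA| = √((24)² + (-18)²) = √900 = 30
Perimeter = 11 + 25 + 30 = 66.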